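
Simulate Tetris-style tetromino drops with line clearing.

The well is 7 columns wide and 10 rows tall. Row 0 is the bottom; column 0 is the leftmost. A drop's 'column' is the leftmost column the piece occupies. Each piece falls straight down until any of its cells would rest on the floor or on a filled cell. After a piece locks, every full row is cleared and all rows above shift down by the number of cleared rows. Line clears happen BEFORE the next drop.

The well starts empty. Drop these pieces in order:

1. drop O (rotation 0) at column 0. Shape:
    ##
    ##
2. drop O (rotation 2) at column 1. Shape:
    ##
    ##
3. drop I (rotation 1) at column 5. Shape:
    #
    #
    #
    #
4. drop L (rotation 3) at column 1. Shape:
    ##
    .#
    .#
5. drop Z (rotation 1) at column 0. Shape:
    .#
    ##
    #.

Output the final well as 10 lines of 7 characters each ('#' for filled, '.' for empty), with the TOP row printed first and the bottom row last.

Drop 1: O rot0 at col 0 lands with bottom-row=0; cleared 0 line(s) (total 0); column heights now [2 2 0 0 0 0 0], max=2
Drop 2: O rot2 at col 1 lands with bottom-row=2; cleared 0 line(s) (total 0); column heights now [2 4 4 0 0 0 0], max=4
Drop 3: I rot1 at col 5 lands with bottom-row=0; cleared 0 line(s) (total 0); column heights now [2 4 4 0 0 4 0], max=4
Drop 4: L rot3 at col 1 lands with bottom-row=4; cleared 0 line(s) (total 0); column heights now [2 7 7 0 0 4 0], max=7
Drop 5: Z rot1 at col 0 lands with bottom-row=6; cleared 0 line(s) (total 0); column heights now [8 9 7 0 0 4 0], max=9

Answer: .......
.#.....
##.....
###....
..#....
..#....
.##..#.
.##..#.
##...#.
##...#.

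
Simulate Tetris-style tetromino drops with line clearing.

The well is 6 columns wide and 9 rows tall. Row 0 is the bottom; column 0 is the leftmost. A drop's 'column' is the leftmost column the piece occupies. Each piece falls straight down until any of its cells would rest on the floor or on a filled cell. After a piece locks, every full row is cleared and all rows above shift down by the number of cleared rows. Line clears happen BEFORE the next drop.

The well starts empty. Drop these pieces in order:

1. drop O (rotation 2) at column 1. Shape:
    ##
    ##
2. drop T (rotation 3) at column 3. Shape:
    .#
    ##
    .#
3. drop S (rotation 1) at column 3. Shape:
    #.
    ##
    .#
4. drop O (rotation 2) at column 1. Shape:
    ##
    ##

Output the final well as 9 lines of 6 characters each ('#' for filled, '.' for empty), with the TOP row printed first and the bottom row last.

Answer: ......
......
......
...#..
...##.
.##.#.
.##.#.
.####.
.##.#.

Derivation:
Drop 1: O rot2 at col 1 lands with bottom-row=0; cleared 0 line(s) (total 0); column heights now [0 2 2 0 0 0], max=2
Drop 2: T rot3 at col 3 lands with bottom-row=0; cleared 0 line(s) (total 0); column heights now [0 2 2 2 3 0], max=3
Drop 3: S rot1 at col 3 lands with bottom-row=3; cleared 0 line(s) (total 0); column heights now [0 2 2 6 5 0], max=6
Drop 4: O rot2 at col 1 lands with bottom-row=2; cleared 0 line(s) (total 0); column heights now [0 4 4 6 5 0], max=6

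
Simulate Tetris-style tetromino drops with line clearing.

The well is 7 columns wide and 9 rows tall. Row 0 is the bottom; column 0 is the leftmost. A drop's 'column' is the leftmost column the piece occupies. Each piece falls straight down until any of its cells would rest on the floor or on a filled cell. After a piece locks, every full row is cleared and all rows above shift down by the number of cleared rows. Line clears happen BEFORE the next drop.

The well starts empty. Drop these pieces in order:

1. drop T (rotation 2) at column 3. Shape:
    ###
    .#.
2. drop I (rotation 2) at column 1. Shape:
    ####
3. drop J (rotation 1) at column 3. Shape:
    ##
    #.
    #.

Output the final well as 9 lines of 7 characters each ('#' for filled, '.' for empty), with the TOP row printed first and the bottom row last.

Answer: .......
.......
.......
...##..
...#...
...#...
.####..
...###.
....#..

Derivation:
Drop 1: T rot2 at col 3 lands with bottom-row=0; cleared 0 line(s) (total 0); column heights now [0 0 0 2 2 2 0], max=2
Drop 2: I rot2 at col 1 lands with bottom-row=2; cleared 0 line(s) (total 0); column heights now [0 3 3 3 3 2 0], max=3
Drop 3: J rot1 at col 3 lands with bottom-row=3; cleared 0 line(s) (total 0); column heights now [0 3 3 6 6 2 0], max=6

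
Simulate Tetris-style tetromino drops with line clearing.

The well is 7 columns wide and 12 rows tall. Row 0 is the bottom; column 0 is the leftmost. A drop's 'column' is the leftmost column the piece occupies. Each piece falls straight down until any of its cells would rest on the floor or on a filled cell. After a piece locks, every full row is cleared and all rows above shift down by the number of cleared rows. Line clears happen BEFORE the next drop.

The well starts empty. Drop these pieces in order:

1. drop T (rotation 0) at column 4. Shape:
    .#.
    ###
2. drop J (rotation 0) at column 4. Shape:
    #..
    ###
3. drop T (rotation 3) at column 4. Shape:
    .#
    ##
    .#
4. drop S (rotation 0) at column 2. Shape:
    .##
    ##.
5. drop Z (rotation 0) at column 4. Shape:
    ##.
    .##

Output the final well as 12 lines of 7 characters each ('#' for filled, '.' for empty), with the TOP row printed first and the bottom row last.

Drop 1: T rot0 at col 4 lands with bottom-row=0; cleared 0 line(s) (total 0); column heights now [0 0 0 0 1 2 1], max=2
Drop 2: J rot0 at col 4 lands with bottom-row=2; cleared 0 line(s) (total 0); column heights now [0 0 0 0 4 3 3], max=4
Drop 3: T rot3 at col 4 lands with bottom-row=3; cleared 0 line(s) (total 0); column heights now [0 0 0 0 5 6 3], max=6
Drop 4: S rot0 at col 2 lands with bottom-row=4; cleared 0 line(s) (total 0); column heights now [0 0 5 6 6 6 3], max=6
Drop 5: Z rot0 at col 4 lands with bottom-row=6; cleared 0 line(s) (total 0); column heights now [0 0 5 6 8 8 7], max=8

Answer: .......
.......
.......
.......
....##.
.....##
...###.
..####.
....##.
....###
.....#.
....###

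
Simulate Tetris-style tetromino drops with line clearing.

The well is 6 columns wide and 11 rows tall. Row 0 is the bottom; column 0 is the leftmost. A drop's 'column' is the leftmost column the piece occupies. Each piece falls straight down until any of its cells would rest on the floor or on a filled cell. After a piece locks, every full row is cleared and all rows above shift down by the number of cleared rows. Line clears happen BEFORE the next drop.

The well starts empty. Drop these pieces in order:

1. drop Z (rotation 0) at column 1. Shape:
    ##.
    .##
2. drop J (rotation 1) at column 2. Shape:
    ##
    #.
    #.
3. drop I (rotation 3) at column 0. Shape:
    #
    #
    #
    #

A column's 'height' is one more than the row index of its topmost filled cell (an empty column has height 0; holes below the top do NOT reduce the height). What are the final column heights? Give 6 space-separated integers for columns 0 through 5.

Drop 1: Z rot0 at col 1 lands with bottom-row=0; cleared 0 line(s) (total 0); column heights now [0 2 2 1 0 0], max=2
Drop 2: J rot1 at col 2 lands with bottom-row=2; cleared 0 line(s) (total 0); column heights now [0 2 5 5 0 0], max=5
Drop 3: I rot3 at col 0 lands with bottom-row=0; cleared 0 line(s) (total 0); column heights now [4 2 5 5 0 0], max=5

Answer: 4 2 5 5 0 0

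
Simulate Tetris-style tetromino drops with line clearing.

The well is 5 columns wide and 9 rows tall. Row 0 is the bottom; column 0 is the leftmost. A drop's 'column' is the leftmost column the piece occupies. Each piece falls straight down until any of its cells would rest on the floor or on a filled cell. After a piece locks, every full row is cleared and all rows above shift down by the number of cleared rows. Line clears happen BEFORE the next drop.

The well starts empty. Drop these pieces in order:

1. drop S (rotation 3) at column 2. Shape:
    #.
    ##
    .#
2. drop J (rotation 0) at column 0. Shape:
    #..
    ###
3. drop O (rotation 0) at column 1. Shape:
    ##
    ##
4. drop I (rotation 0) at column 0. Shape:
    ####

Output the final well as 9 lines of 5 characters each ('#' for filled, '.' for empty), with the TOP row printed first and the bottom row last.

Drop 1: S rot3 at col 2 lands with bottom-row=0; cleared 0 line(s) (total 0); column heights now [0 0 3 2 0], max=3
Drop 2: J rot0 at col 0 lands with bottom-row=3; cleared 0 line(s) (total 0); column heights now [5 4 4 2 0], max=5
Drop 3: O rot0 at col 1 lands with bottom-row=4; cleared 0 line(s) (total 0); column heights now [5 6 6 2 0], max=6
Drop 4: I rot0 at col 0 lands with bottom-row=6; cleared 0 line(s) (total 0); column heights now [7 7 7 7 0], max=7

Answer: .....
.....
####.
.##..
###..
###..
..#..
..##.
...#.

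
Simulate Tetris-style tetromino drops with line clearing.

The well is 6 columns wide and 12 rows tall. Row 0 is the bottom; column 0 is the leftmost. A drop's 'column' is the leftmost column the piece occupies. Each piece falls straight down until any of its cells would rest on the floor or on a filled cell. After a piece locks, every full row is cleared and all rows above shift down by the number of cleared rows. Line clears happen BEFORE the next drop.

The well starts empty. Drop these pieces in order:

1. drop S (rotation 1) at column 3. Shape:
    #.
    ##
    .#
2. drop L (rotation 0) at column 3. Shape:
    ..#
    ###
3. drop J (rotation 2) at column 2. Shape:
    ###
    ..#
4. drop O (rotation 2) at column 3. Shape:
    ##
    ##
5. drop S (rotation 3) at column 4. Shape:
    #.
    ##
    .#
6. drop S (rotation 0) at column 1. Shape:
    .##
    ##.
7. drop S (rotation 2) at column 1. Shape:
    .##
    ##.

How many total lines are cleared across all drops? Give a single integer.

Answer: 0

Derivation:
Drop 1: S rot1 at col 3 lands with bottom-row=0; cleared 0 line(s) (total 0); column heights now [0 0 0 3 2 0], max=3
Drop 2: L rot0 at col 3 lands with bottom-row=3; cleared 0 line(s) (total 0); column heights now [0 0 0 4 4 5], max=5
Drop 3: J rot2 at col 2 lands with bottom-row=4; cleared 0 line(s) (total 0); column heights now [0 0 6 6 6 5], max=6
Drop 4: O rot2 at col 3 lands with bottom-row=6; cleared 0 line(s) (total 0); column heights now [0 0 6 8 8 5], max=8
Drop 5: S rot3 at col 4 lands with bottom-row=7; cleared 0 line(s) (total 0); column heights now [0 0 6 8 10 9], max=10
Drop 6: S rot0 at col 1 lands with bottom-row=7; cleared 0 line(s) (total 0); column heights now [0 8 9 9 10 9], max=10
Drop 7: S rot2 at col 1 lands with bottom-row=9; cleared 0 line(s) (total 0); column heights now [0 10 11 11 10 9], max=11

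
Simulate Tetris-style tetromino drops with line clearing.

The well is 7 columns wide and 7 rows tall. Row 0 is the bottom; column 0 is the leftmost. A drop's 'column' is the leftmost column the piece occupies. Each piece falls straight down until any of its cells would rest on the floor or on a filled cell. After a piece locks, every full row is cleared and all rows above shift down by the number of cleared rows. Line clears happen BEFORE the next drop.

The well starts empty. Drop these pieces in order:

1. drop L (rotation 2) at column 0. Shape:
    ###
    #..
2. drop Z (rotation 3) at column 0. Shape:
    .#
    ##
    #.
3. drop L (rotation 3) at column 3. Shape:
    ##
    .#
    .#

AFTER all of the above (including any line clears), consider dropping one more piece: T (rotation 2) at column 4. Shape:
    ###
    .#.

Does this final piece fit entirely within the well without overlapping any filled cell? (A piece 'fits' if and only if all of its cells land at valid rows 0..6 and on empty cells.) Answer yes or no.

Answer: yes

Derivation:
Drop 1: L rot2 at col 0 lands with bottom-row=0; cleared 0 line(s) (total 0); column heights now [2 2 2 0 0 0 0], max=2
Drop 2: Z rot3 at col 0 lands with bottom-row=2; cleared 0 line(s) (total 0); column heights now [4 5 2 0 0 0 0], max=5
Drop 3: L rot3 at col 3 lands with bottom-row=0; cleared 0 line(s) (total 0); column heights now [4 5 2 3 3 0 0], max=5
Test piece T rot2 at col 4 (width 3): heights before test = [4 5 2 3 3 0 0]; fits = True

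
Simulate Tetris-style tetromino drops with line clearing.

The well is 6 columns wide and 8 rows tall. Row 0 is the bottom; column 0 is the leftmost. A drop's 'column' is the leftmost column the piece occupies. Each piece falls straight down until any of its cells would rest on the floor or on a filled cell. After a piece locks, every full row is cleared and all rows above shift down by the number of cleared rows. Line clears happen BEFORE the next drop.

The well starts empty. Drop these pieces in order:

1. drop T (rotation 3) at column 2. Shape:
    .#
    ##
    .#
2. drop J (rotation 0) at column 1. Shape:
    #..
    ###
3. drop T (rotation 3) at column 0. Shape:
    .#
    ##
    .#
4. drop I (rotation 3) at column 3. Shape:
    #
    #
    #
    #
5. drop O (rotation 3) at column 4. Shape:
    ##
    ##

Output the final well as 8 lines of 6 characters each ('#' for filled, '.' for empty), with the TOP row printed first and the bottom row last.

Answer: .#.#..
##.#..
.#.#..
.#.#..
.###..
...#..
..####
...###

Derivation:
Drop 1: T rot3 at col 2 lands with bottom-row=0; cleared 0 line(s) (total 0); column heights now [0 0 2 3 0 0], max=3
Drop 2: J rot0 at col 1 lands with bottom-row=3; cleared 0 line(s) (total 0); column heights now [0 5 4 4 0 0], max=5
Drop 3: T rot3 at col 0 lands with bottom-row=5; cleared 0 line(s) (total 0); column heights now [7 8 4 4 0 0], max=8
Drop 4: I rot3 at col 3 lands with bottom-row=4; cleared 0 line(s) (total 0); column heights now [7 8 4 8 0 0], max=8
Drop 5: O rot3 at col 4 lands with bottom-row=0; cleared 0 line(s) (total 0); column heights now [7 8 4 8 2 2], max=8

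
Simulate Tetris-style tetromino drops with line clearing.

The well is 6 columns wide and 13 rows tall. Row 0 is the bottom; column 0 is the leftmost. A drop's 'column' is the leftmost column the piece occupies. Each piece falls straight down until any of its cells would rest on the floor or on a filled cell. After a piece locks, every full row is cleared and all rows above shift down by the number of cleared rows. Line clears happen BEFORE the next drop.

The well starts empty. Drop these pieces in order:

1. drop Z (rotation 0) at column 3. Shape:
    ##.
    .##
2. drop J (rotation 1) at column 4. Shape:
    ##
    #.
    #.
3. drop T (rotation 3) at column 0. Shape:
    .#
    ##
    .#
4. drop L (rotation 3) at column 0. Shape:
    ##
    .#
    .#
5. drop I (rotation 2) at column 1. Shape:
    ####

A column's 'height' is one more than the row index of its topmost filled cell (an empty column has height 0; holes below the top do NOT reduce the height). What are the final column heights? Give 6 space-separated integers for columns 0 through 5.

Answer: 6 7 7 7 7 5

Derivation:
Drop 1: Z rot0 at col 3 lands with bottom-row=0; cleared 0 line(s) (total 0); column heights now [0 0 0 2 2 1], max=2
Drop 2: J rot1 at col 4 lands with bottom-row=2; cleared 0 line(s) (total 0); column heights now [0 0 0 2 5 5], max=5
Drop 3: T rot3 at col 0 lands with bottom-row=0; cleared 0 line(s) (total 0); column heights now [2 3 0 2 5 5], max=5
Drop 4: L rot3 at col 0 lands with bottom-row=3; cleared 0 line(s) (total 0); column heights now [6 6 0 2 5 5], max=6
Drop 5: I rot2 at col 1 lands with bottom-row=6; cleared 0 line(s) (total 0); column heights now [6 7 7 7 7 5], max=7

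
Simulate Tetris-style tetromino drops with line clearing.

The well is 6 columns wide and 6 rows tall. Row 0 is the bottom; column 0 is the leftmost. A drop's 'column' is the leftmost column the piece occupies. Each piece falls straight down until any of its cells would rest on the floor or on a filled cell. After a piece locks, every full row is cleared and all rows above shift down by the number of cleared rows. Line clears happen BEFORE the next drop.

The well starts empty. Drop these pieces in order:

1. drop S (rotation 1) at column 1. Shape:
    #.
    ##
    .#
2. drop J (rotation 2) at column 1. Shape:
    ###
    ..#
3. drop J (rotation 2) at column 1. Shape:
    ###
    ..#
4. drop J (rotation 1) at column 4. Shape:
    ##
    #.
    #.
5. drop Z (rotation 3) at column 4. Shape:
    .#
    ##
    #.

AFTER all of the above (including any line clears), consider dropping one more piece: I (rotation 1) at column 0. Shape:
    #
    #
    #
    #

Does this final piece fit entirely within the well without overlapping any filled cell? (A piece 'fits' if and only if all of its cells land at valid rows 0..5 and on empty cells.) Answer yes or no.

Answer: yes

Derivation:
Drop 1: S rot1 at col 1 lands with bottom-row=0; cleared 0 line(s) (total 0); column heights now [0 3 2 0 0 0], max=3
Drop 2: J rot2 at col 1 lands with bottom-row=2; cleared 0 line(s) (total 0); column heights now [0 4 4 4 0 0], max=4
Drop 3: J rot2 at col 1 lands with bottom-row=4; cleared 0 line(s) (total 0); column heights now [0 6 6 6 0 0], max=6
Drop 4: J rot1 at col 4 lands with bottom-row=0; cleared 0 line(s) (total 0); column heights now [0 6 6 6 3 3], max=6
Drop 5: Z rot3 at col 4 lands with bottom-row=3; cleared 0 line(s) (total 0); column heights now [0 6 6 6 5 6], max=6
Test piece I rot1 at col 0 (width 1): heights before test = [0 6 6 6 5 6]; fits = True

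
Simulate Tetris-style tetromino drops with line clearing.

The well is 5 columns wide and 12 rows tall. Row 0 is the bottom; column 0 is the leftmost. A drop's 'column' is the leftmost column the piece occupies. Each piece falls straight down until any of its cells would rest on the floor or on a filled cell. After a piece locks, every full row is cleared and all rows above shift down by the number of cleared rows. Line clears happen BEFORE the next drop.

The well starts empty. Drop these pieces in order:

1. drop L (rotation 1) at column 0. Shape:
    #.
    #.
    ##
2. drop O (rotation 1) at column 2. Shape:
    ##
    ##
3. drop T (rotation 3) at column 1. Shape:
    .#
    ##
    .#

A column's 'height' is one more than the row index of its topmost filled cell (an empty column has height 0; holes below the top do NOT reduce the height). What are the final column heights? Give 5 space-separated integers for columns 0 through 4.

Drop 1: L rot1 at col 0 lands with bottom-row=0; cleared 0 line(s) (total 0); column heights now [3 1 0 0 0], max=3
Drop 2: O rot1 at col 2 lands with bottom-row=0; cleared 0 line(s) (total 0); column heights now [3 1 2 2 0], max=3
Drop 3: T rot3 at col 1 lands with bottom-row=2; cleared 0 line(s) (total 0); column heights now [3 4 5 2 0], max=5

Answer: 3 4 5 2 0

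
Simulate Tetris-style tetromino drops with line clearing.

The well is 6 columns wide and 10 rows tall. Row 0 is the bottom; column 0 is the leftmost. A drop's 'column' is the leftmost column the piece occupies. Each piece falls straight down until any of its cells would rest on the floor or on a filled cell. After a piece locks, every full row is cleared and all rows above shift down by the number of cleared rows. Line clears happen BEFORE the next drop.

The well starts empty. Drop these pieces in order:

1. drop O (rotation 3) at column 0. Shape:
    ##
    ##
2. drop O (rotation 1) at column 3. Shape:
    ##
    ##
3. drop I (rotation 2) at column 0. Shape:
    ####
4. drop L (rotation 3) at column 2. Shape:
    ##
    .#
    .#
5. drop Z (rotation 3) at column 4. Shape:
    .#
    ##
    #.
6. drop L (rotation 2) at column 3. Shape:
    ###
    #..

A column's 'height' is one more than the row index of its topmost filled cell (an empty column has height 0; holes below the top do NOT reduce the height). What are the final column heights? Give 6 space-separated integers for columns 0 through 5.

Answer: 3 3 6 8 8 8

Derivation:
Drop 1: O rot3 at col 0 lands with bottom-row=0; cleared 0 line(s) (total 0); column heights now [2 2 0 0 0 0], max=2
Drop 2: O rot1 at col 3 lands with bottom-row=0; cleared 0 line(s) (total 0); column heights now [2 2 0 2 2 0], max=2
Drop 3: I rot2 at col 0 lands with bottom-row=2; cleared 0 line(s) (total 0); column heights now [3 3 3 3 2 0], max=3
Drop 4: L rot3 at col 2 lands with bottom-row=3; cleared 0 line(s) (total 0); column heights now [3 3 6 6 2 0], max=6
Drop 5: Z rot3 at col 4 lands with bottom-row=2; cleared 0 line(s) (total 0); column heights now [3 3 6 6 4 5], max=6
Drop 6: L rot2 at col 3 lands with bottom-row=6; cleared 0 line(s) (total 0); column heights now [3 3 6 8 8 8], max=8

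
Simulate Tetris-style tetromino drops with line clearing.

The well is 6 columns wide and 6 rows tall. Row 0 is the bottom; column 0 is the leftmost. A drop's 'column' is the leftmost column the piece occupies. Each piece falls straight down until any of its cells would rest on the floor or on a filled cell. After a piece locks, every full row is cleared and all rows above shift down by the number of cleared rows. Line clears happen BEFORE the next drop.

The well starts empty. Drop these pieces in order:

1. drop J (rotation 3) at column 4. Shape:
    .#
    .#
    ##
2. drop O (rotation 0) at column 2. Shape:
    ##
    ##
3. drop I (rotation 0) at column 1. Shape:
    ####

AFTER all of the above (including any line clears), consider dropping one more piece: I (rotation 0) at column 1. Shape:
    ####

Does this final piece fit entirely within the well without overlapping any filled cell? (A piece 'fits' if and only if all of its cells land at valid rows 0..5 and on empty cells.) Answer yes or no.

Answer: yes

Derivation:
Drop 1: J rot3 at col 4 lands with bottom-row=0; cleared 0 line(s) (total 0); column heights now [0 0 0 0 1 3], max=3
Drop 2: O rot0 at col 2 lands with bottom-row=0; cleared 0 line(s) (total 0); column heights now [0 0 2 2 1 3], max=3
Drop 3: I rot0 at col 1 lands with bottom-row=2; cleared 0 line(s) (total 0); column heights now [0 3 3 3 3 3], max=3
Test piece I rot0 at col 1 (width 4): heights before test = [0 3 3 3 3 3]; fits = True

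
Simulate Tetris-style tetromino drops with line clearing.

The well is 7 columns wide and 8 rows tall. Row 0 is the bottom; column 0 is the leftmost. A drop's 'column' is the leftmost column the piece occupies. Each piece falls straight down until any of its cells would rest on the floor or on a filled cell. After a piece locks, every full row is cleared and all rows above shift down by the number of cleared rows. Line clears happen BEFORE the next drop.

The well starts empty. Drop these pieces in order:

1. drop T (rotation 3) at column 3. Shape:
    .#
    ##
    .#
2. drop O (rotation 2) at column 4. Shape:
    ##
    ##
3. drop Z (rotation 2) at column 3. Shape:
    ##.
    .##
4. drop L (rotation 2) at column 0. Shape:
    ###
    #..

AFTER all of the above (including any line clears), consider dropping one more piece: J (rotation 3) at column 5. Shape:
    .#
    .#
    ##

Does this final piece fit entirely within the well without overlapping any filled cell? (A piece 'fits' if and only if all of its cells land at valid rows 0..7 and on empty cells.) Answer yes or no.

Drop 1: T rot3 at col 3 lands with bottom-row=0; cleared 0 line(s) (total 0); column heights now [0 0 0 2 3 0 0], max=3
Drop 2: O rot2 at col 4 lands with bottom-row=3; cleared 0 line(s) (total 0); column heights now [0 0 0 2 5 5 0], max=5
Drop 3: Z rot2 at col 3 lands with bottom-row=5; cleared 0 line(s) (total 0); column heights now [0 0 0 7 7 6 0], max=7
Drop 4: L rot2 at col 0 lands with bottom-row=0; cleared 0 line(s) (total 0); column heights now [2 2 2 7 7 6 0], max=7
Test piece J rot3 at col 5 (width 2): heights before test = [2 2 2 7 7 6 0]; fits = False

Answer: no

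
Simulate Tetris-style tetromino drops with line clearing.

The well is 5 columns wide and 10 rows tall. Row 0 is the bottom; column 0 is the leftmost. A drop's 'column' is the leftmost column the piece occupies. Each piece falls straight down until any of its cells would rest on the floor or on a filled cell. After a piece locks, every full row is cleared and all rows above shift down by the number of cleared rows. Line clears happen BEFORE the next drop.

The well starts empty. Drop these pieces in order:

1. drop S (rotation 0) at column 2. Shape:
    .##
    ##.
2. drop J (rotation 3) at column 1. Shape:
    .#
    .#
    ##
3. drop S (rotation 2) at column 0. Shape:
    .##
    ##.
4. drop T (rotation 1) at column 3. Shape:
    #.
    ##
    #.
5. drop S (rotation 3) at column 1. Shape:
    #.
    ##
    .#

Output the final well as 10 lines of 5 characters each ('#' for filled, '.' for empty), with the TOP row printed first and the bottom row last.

Drop 1: S rot0 at col 2 lands with bottom-row=0; cleared 0 line(s) (total 0); column heights now [0 0 1 2 2], max=2
Drop 2: J rot3 at col 1 lands with bottom-row=1; cleared 0 line(s) (total 0); column heights now [0 2 4 2 2], max=4
Drop 3: S rot2 at col 0 lands with bottom-row=3; cleared 0 line(s) (total 0); column heights now [4 5 5 2 2], max=5
Drop 4: T rot1 at col 3 lands with bottom-row=2; cleared 1 line(s) (total 1); column heights now [0 4 4 4 2], max=4
Drop 5: S rot3 at col 1 lands with bottom-row=4; cleared 0 line(s) (total 1); column heights now [0 7 6 4 2], max=7

Answer: .....
.....
.....
.#...
.##..
..#..
.###.
..##.
.####
..##.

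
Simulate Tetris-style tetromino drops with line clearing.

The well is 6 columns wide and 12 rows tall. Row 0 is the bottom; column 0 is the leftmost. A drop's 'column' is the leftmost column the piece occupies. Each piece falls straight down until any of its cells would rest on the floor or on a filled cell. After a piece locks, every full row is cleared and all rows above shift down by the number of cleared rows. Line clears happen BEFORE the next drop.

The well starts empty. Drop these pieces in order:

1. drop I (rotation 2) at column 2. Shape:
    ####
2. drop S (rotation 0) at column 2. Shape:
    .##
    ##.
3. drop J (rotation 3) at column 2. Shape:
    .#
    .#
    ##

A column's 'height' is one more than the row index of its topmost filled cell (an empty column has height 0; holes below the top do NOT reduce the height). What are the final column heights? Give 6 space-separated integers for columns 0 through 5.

Drop 1: I rot2 at col 2 lands with bottom-row=0; cleared 0 line(s) (total 0); column heights now [0 0 1 1 1 1], max=1
Drop 2: S rot0 at col 2 lands with bottom-row=1; cleared 0 line(s) (total 0); column heights now [0 0 2 3 3 1], max=3
Drop 3: J rot3 at col 2 lands with bottom-row=3; cleared 0 line(s) (total 0); column heights now [0 0 4 6 3 1], max=6

Answer: 0 0 4 6 3 1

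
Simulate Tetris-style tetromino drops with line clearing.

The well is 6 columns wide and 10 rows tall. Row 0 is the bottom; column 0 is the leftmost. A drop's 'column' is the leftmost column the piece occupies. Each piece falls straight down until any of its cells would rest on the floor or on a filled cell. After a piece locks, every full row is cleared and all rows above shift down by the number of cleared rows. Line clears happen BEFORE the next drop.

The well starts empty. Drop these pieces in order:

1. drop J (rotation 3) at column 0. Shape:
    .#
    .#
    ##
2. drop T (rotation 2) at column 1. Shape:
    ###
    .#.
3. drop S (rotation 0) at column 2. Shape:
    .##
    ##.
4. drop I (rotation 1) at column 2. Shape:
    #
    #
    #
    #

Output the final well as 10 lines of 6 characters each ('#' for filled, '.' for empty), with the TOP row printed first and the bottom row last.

Drop 1: J rot3 at col 0 lands with bottom-row=0; cleared 0 line(s) (total 0); column heights now [1 3 0 0 0 0], max=3
Drop 2: T rot2 at col 1 lands with bottom-row=2; cleared 0 line(s) (total 0); column heights now [1 4 4 4 0 0], max=4
Drop 3: S rot0 at col 2 lands with bottom-row=4; cleared 0 line(s) (total 0); column heights now [1 4 5 6 6 0], max=6
Drop 4: I rot1 at col 2 lands with bottom-row=5; cleared 0 line(s) (total 0); column heights now [1 4 9 6 6 0], max=9

Answer: ......
..#...
..#...
..#...
..###.
..##..
.###..
.##...
.#....
##....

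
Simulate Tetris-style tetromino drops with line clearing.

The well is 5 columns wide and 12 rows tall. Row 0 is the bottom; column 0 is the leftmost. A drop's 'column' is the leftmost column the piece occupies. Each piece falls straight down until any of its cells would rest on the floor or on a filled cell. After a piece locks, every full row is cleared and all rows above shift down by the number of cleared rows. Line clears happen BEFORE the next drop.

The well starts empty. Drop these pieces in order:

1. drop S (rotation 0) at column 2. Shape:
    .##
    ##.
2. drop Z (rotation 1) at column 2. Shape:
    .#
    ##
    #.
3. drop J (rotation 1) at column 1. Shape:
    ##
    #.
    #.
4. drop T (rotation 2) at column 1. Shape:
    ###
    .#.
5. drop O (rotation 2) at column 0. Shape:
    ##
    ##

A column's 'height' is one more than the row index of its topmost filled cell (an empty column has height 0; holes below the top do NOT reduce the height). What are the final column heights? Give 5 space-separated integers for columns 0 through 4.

Drop 1: S rot0 at col 2 lands with bottom-row=0; cleared 0 line(s) (total 0); column heights now [0 0 1 2 2], max=2
Drop 2: Z rot1 at col 2 lands with bottom-row=1; cleared 0 line(s) (total 0); column heights now [0 0 3 4 2], max=4
Drop 3: J rot1 at col 1 lands with bottom-row=1; cleared 0 line(s) (total 0); column heights now [0 4 4 4 2], max=4
Drop 4: T rot2 at col 1 lands with bottom-row=4; cleared 0 line(s) (total 0); column heights now [0 6 6 6 2], max=6
Drop 5: O rot2 at col 0 lands with bottom-row=6; cleared 0 line(s) (total 0); column heights now [8 8 6 6 2], max=8

Answer: 8 8 6 6 2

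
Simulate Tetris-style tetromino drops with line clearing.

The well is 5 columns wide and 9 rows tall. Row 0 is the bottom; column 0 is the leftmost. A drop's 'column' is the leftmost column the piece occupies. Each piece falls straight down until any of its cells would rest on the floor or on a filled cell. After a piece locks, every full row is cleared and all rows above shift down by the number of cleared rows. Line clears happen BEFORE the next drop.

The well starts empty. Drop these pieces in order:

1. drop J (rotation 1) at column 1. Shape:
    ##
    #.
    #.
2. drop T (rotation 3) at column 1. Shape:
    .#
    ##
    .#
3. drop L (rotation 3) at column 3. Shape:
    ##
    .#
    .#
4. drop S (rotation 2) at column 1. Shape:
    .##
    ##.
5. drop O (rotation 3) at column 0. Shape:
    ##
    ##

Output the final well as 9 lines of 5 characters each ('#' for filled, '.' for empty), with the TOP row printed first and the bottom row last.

Answer: ##...
####.
.##..
..#..
.##..
..#..
.####
.#..#
.#..#

Derivation:
Drop 1: J rot1 at col 1 lands with bottom-row=0; cleared 0 line(s) (total 0); column heights now [0 3 3 0 0], max=3
Drop 2: T rot3 at col 1 lands with bottom-row=3; cleared 0 line(s) (total 0); column heights now [0 5 6 0 0], max=6
Drop 3: L rot3 at col 3 lands with bottom-row=0; cleared 0 line(s) (total 0); column heights now [0 5 6 3 3], max=6
Drop 4: S rot2 at col 1 lands with bottom-row=6; cleared 0 line(s) (total 0); column heights now [0 7 8 8 3], max=8
Drop 5: O rot3 at col 0 lands with bottom-row=7; cleared 0 line(s) (total 0); column heights now [9 9 8 8 3], max=9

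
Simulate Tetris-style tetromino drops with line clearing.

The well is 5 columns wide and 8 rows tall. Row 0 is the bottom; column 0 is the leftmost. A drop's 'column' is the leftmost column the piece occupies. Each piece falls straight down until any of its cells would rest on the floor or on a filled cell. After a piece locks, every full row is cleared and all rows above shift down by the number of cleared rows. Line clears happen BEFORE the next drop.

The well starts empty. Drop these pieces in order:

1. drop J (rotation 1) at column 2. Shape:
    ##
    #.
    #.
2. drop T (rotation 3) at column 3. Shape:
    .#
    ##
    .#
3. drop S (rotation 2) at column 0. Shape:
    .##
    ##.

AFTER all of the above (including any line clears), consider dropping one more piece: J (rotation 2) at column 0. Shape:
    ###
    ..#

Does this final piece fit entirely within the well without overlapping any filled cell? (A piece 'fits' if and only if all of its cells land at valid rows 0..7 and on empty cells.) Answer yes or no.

Answer: yes

Derivation:
Drop 1: J rot1 at col 2 lands with bottom-row=0; cleared 0 line(s) (total 0); column heights now [0 0 3 3 0], max=3
Drop 2: T rot3 at col 3 lands with bottom-row=2; cleared 0 line(s) (total 0); column heights now [0 0 3 4 5], max=5
Drop 3: S rot2 at col 0 lands with bottom-row=2; cleared 1 line(s) (total 1); column heights now [0 3 3 3 4], max=4
Test piece J rot2 at col 0 (width 3): heights before test = [0 3 3 3 4]; fits = True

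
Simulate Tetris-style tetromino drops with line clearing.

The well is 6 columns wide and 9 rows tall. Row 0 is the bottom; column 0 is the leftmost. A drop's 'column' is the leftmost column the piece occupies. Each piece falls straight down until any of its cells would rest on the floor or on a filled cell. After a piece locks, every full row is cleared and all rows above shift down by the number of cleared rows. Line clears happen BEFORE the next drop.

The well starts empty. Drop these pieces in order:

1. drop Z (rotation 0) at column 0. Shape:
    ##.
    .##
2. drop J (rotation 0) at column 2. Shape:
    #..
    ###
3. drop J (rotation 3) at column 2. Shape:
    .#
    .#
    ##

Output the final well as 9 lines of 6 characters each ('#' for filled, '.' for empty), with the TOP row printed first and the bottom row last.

Answer: ......
......
......
...#..
...#..
..##..
..#...
#####.
.##...

Derivation:
Drop 1: Z rot0 at col 0 lands with bottom-row=0; cleared 0 line(s) (total 0); column heights now [2 2 1 0 0 0], max=2
Drop 2: J rot0 at col 2 lands with bottom-row=1; cleared 0 line(s) (total 0); column heights now [2 2 3 2 2 0], max=3
Drop 3: J rot3 at col 2 lands with bottom-row=3; cleared 0 line(s) (total 0); column heights now [2 2 4 6 2 0], max=6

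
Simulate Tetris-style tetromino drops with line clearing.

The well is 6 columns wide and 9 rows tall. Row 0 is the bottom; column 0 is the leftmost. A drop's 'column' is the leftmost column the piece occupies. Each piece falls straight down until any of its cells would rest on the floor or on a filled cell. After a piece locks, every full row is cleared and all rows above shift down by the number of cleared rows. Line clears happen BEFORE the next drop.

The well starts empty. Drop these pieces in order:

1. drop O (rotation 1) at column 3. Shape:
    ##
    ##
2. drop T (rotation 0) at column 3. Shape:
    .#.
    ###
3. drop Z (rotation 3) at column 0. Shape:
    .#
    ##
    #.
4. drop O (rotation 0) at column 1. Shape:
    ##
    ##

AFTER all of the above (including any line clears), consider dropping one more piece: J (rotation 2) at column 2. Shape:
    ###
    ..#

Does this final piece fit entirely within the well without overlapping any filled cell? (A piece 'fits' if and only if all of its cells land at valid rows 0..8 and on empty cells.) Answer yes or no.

Drop 1: O rot1 at col 3 lands with bottom-row=0; cleared 0 line(s) (total 0); column heights now [0 0 0 2 2 0], max=2
Drop 2: T rot0 at col 3 lands with bottom-row=2; cleared 0 line(s) (total 0); column heights now [0 0 0 3 4 3], max=4
Drop 3: Z rot3 at col 0 lands with bottom-row=0; cleared 0 line(s) (total 0); column heights now [2 3 0 3 4 3], max=4
Drop 4: O rot0 at col 1 lands with bottom-row=3; cleared 0 line(s) (total 0); column heights now [2 5 5 3 4 3], max=5
Test piece J rot2 at col 2 (width 3): heights before test = [2 5 5 3 4 3]; fits = True

Answer: yes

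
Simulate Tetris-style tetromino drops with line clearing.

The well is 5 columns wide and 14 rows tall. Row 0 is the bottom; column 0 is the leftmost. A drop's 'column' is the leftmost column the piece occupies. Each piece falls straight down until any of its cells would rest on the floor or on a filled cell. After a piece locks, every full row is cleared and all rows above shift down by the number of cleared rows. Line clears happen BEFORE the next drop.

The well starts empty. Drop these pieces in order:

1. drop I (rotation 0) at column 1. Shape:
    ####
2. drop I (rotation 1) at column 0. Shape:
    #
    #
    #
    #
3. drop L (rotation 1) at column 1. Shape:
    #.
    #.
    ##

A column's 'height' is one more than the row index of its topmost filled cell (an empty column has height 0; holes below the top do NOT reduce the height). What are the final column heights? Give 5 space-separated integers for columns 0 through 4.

Drop 1: I rot0 at col 1 lands with bottom-row=0; cleared 0 line(s) (total 0); column heights now [0 1 1 1 1], max=1
Drop 2: I rot1 at col 0 lands with bottom-row=0; cleared 1 line(s) (total 1); column heights now [3 0 0 0 0], max=3
Drop 3: L rot1 at col 1 lands with bottom-row=0; cleared 0 line(s) (total 1); column heights now [3 3 1 0 0], max=3

Answer: 3 3 1 0 0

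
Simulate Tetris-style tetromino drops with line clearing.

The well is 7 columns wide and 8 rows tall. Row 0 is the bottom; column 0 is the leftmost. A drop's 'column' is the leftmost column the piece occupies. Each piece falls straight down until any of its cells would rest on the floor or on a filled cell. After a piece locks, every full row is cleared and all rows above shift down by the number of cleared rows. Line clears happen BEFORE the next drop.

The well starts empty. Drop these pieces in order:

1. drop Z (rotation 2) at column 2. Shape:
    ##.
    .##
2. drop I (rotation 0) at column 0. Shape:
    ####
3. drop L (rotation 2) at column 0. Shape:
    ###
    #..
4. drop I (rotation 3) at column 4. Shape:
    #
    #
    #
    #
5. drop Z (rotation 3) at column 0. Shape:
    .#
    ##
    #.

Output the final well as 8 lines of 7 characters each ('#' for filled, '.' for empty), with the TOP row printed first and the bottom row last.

Drop 1: Z rot2 at col 2 lands with bottom-row=0; cleared 0 line(s) (total 0); column heights now [0 0 2 2 1 0 0], max=2
Drop 2: I rot0 at col 0 lands with bottom-row=2; cleared 0 line(s) (total 0); column heights now [3 3 3 3 1 0 0], max=3
Drop 3: L rot2 at col 0 lands with bottom-row=3; cleared 0 line(s) (total 0); column heights now [5 5 5 3 1 0 0], max=5
Drop 4: I rot3 at col 4 lands with bottom-row=1; cleared 0 line(s) (total 0); column heights now [5 5 5 3 5 0 0], max=5
Drop 5: Z rot3 at col 0 lands with bottom-row=5; cleared 0 line(s) (total 0); column heights now [7 8 5 3 5 0 0], max=8

Answer: .#.....
##.....
#......
###.#..
#...#..
#####..
..###..
...##..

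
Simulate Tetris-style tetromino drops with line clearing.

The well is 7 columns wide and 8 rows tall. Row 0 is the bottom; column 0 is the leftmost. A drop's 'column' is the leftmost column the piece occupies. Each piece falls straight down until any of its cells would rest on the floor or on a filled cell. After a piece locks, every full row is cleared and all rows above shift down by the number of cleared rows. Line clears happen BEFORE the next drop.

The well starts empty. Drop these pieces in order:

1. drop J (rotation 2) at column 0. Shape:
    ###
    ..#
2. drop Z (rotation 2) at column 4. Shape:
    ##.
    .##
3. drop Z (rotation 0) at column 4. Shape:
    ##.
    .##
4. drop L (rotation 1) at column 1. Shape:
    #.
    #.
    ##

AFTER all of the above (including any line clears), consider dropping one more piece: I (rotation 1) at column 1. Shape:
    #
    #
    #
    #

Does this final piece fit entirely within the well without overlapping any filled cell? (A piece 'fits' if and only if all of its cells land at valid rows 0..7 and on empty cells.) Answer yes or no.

Answer: no

Derivation:
Drop 1: J rot2 at col 0 lands with bottom-row=0; cleared 0 line(s) (total 0); column heights now [2 2 2 0 0 0 0], max=2
Drop 2: Z rot2 at col 4 lands with bottom-row=0; cleared 0 line(s) (total 0); column heights now [2 2 2 0 2 2 1], max=2
Drop 3: Z rot0 at col 4 lands with bottom-row=2; cleared 0 line(s) (total 0); column heights now [2 2 2 0 4 4 3], max=4
Drop 4: L rot1 at col 1 lands with bottom-row=2; cleared 0 line(s) (total 0); column heights now [2 5 3 0 4 4 3], max=5
Test piece I rot1 at col 1 (width 1): heights before test = [2 5 3 0 4 4 3]; fits = False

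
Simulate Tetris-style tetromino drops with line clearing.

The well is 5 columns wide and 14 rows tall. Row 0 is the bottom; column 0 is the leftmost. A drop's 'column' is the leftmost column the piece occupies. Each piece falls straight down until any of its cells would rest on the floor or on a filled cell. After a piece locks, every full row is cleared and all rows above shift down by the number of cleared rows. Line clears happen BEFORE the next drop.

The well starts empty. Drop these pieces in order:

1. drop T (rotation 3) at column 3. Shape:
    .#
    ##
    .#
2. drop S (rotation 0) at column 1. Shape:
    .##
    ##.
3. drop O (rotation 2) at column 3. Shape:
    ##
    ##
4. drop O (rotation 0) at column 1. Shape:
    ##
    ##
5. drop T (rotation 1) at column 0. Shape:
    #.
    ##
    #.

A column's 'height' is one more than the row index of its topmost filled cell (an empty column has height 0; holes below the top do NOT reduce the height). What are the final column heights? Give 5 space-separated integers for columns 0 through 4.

Drop 1: T rot3 at col 3 lands with bottom-row=0; cleared 0 line(s) (total 0); column heights now [0 0 0 2 3], max=3
Drop 2: S rot0 at col 1 lands with bottom-row=1; cleared 0 line(s) (total 0); column heights now [0 2 3 3 3], max=3
Drop 3: O rot2 at col 3 lands with bottom-row=3; cleared 0 line(s) (total 0); column heights now [0 2 3 5 5], max=5
Drop 4: O rot0 at col 1 lands with bottom-row=3; cleared 0 line(s) (total 0); column heights now [0 5 5 5 5], max=5
Drop 5: T rot1 at col 0 lands with bottom-row=4; cleared 1 line(s) (total 1); column heights now [6 5 4 4 4], max=6

Answer: 6 5 4 4 4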